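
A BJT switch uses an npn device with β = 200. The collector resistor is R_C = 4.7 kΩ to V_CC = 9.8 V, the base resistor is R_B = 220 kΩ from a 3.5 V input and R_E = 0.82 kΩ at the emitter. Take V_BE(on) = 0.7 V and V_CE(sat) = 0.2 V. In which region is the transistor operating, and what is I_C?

active; I_C ≈ 1.5 mA

Assume active. Base-emitter loop: I_B = (V_BB − V_BE)/(R_B + (β+1)R_E) = (3.5 − 0.7)/(220 + 201×0.82) = 0.00728 mA.
I_C = β·I_B = 200×0.00728 = 1.46 mA.
V_CE = V_CC − I_C·R_C − I_E·R_E = 9.8 − 1.46×4.7 − 1.46×0.82 = 1.76 V > V_CE(sat), so the active-region assumption holds.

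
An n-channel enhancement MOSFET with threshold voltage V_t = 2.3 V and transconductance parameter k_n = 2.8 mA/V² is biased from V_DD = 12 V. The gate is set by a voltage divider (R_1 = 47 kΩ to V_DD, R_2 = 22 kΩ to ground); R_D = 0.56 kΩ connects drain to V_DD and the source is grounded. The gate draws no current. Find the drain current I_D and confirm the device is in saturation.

V_G = V_DD·R_2/(R_1+R_2) = 12×22/69 = 3.83 V. With the source grounded, V_GS = V_G = 3.83 V.
Assume saturation: I_D = (k_n/2)(V_GS − V_t)² = (2.8/2)×(3.83 − 2.3)² = 1.4×1.53² = 3.26 mA.
V_DS = V_DD − I_D·R_D = 12 − 3.26×0.56 = 10.2 V.
Saturation requires V_DS ≥ V_GS − V_t = 1.53 V; 10.2 ≥ 1.53 ✓.

I_D ≈ 3.3 mA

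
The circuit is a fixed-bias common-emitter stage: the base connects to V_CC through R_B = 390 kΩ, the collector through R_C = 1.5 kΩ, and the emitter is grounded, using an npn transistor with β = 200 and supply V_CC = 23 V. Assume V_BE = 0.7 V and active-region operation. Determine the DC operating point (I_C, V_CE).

Base loop: V_CC = I_B·R_B + V_BE, so I_B = (23 − 0.7)/390 kΩ = 0.0572 mA.
In the active region I_C = β·I_B = 200 × 0.0572 = 11.4 mA.
Collector loop: V_CE = V_CC − I_C·R_C = 23 − 11.4×1.5 = 5.85 V.
Since V_CE = 5.85 V > V_CE(sat) ≈ 0.2 V, the transistor is in the active region as assumed.

I_C ≈ 11 mA, V_CE ≈ 5.8 V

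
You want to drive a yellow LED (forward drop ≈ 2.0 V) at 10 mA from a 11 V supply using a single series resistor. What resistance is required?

R ≈ 0.9 kΩ

The resistor drops V_S − V_D = 11 − 2.0 = 9 V at 10 mA.
R = 9 V / 10 mA = 0.9 kΩ.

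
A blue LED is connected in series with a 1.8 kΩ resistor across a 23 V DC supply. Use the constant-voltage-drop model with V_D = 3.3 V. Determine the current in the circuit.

KVL around the loop: 23 = V_D + I·R = 3.3 + I × 1.8 kΩ.
So I = (23 − 3.3) / 1.8 kΩ = 19.7 / 1.8 = 10.9 mA.

I ≈ 11 mA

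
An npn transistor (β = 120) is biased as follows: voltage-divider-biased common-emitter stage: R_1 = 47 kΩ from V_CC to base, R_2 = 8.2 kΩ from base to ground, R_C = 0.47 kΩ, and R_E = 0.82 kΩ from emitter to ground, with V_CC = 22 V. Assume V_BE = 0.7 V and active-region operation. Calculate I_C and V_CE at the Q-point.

Thevenize the base divider: V_Th = V_CC·R_2/(R_1+R_2) = 22×8.2/55.2 = 3.27 V, R_Th = R_1‖R_2 = 6.98 kΩ.
Base-emitter loop: V_Th = I_B·R_Th + V_BE + (β+1)I_B·R_E, so I_B = (3.27 − 0.7) / (6.98 + 121×0.82) = 0.0242 mA.
I_C = β·I_B = 120×0.0242 = 2.9 mA, and I_E = (β+1)I_B = 2.93 mA.
V_CE = V_CC − I_C·R_C − I_E·R_E = 22 − 2.9×0.47 − 2.93×0.82 = 18.2 V.
V_CE = 18.2 V > 0.2 V confirms active-region operation.

I_C ≈ 2.9 mA, V_CE ≈ 18 V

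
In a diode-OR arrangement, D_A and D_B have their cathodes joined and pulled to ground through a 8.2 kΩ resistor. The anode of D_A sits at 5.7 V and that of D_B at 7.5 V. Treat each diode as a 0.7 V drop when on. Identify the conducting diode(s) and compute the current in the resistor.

Only D_B conducts; I_R ≈ 0.83 mA

Assume both conduct. Then node N would need to be at both 5.7−0.7 = 5 V and 7.5−0.7 = 6.8 V, which is impossible.
Assume only D_B conducts: V_N = 7.5 − 0.7 = 6.8 V, so I_R = 6.8/8.2 = 0.829 mA.
Check D_A: its anode-to-cathode voltage is 5.7 − 6.8 = -1.1 V < 0.7 V, so it is off. The assumption is consistent.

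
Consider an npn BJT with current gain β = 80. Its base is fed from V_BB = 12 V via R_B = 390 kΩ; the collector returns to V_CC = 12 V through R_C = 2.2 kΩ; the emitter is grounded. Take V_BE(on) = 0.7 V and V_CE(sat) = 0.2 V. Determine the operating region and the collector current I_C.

Assume active. Base-emitter loop: I_B = (V_BB − V_BE)/R_B = (12 − 0.7)/390 = 0.029 mA.
I_C = β·I_B = 80×0.029 = 2.32 mA.
V_CE = V_CC − I_C·R_C = 12 − 2.32×2.2 = 6.9 V > V_CE(sat), so the active-region assumption holds.

active; I_C ≈ 2.3 mA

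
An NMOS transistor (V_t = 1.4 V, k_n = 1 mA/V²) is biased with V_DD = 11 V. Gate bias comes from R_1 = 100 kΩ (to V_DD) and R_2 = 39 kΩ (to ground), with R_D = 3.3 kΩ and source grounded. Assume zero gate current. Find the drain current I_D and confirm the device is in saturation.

V_G = V_DD·R_2/(R_1+R_2) = 11×39/139 = 3.09 V. With the source grounded, V_GS = V_G = 3.09 V.
Assume saturation: I_D = (k_n/2)(V_GS − V_t)² = (1/2)×(3.09 − 1.4)² = 0.5×1.69² = 1.42 mA.
V_DS = V_DD − I_D·R_D = 11 − 1.42×3.3 = 6.31 V.
Saturation requires V_DS ≥ V_GS − V_t = 1.69 V; 6.31 ≥ 1.69 ✓.

I_D ≈ 1.4 mA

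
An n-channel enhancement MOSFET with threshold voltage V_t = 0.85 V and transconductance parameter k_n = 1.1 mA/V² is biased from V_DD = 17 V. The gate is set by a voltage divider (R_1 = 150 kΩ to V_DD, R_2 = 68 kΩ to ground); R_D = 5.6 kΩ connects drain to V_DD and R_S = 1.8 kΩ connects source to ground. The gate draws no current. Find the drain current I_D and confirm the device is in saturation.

V_G = V_DD·R_2/(R_1+R_2) = 17×68/218 = 5.3 V.
Assume saturation: I_D = (k_n/2)(V_GS − V_t)² with V_GS = V_G − I_D·R_S = 5.3 − 1.8·I_D.
Substituting gives 1.78·I_D² − 9.82·I_D + 10.9 = 0, with roots I_D = 1.54 or 3.97 mA.
The root I_D = 3.97 mA gives V_GS = -1.84 V ≤ V_t, so take I_D = 1.54 mA.
Then V_GS = 2.53 V and V_DS = V_DD − I_D(R_D+R_S) = 17 − 1.54×7.4 = 5.58 V.
Saturation requires V_DS ≥ V_GS − V_t = 1.68 V; 5.58 ≥ 1.68 ✓.

I_D ≈ 1.5 mA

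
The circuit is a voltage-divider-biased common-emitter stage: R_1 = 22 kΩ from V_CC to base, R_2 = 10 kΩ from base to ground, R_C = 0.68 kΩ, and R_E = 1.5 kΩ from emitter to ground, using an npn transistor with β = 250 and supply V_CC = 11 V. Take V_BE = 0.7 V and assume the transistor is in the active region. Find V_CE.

V_CE ≈ 7.1 V

Thevenize the base divider: V_Th = V_CC·R_2/(R_1+R_2) = 11×10/32 = 3.44 V, R_Th = R_1‖R_2 = 6.88 kΩ.
Base-emitter loop: V_Th = I_B·R_Th + V_BE + (β+1)I_B·R_E, so I_B = (3.44 − 0.7) / (6.88 + 251×1.5) = 0.00714 mA.
I_C = β·I_B = 250×0.00714 = 1.79 mA, and I_E = (β+1)I_B = 1.79 mA.
V_CE = V_CC − I_C·R_C − I_E·R_E = 11 − 1.79×0.68 − 1.79×1.5 = 7.1 V.
V_CE = 7.1 V > 0.2 V confirms active-region operation.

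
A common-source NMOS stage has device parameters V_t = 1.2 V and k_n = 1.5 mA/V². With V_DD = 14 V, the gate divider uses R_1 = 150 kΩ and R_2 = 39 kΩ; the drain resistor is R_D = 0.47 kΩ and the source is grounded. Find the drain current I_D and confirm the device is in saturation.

I_D ≈ 2.1 mA

V_G = V_DD·R_2/(R_1+R_2) = 14×39/189 = 2.89 V. With the source grounded, V_GS = V_G = 2.89 V.
Assume saturation: I_D = (k_n/2)(V_GS − V_t)² = (1.5/2)×(2.89 − 1.2)² = 0.75×1.69² = 2.14 mA.
V_DS = V_DD − I_D·R_D = 14 − 2.14×0.47 = 13 V.
Saturation requires V_DS ≥ V_GS − V_t = 1.69 V; 13 ≥ 1.69 ✓.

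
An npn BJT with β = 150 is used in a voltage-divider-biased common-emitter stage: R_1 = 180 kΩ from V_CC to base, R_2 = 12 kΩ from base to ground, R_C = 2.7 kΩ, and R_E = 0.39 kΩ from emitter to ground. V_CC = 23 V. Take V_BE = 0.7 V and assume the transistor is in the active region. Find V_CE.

V_CE ≈ 18 V

Thevenize the base divider: V_Th = V_CC·R_2/(R_1+R_2) = 23×12/192 = 1.44 V, R_Th = R_1‖R_2 = 11.2 kΩ.
Base-emitter loop: V_Th = I_B·R_Th + V_BE + (β+1)I_B·R_E, so I_B = (1.44 − 0.7) / (11.2 + 151×0.39) = 0.0105 mA.
I_C = β·I_B = 150×0.0105 = 1.58 mA, and I_E = (β+1)I_B = 1.59 mA.
V_CE = V_CC − I_C·R_C − I_E·R_E = 23 − 1.58×2.7 − 1.59×0.39 = 18.1 V.
V_CE = 18.1 V > 0.2 V confirms active-region operation.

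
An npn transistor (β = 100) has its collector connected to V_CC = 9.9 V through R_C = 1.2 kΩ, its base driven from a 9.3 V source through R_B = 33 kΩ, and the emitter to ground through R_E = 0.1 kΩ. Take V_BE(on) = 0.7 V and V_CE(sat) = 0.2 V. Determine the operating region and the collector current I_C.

saturation; I_C ≈ 7.4 mA

Assume active: I_B = (9.3 − 0.7)/(33 + 101×0.1) = 0.2 mA, I_C = β·I_B = 20 mA.
Then V_CE = 9.9 − 20×1.2 − 20.2×0.1 = -16.1 V < 0.2 V — the active assumption fails.
Re-solve with V_CE = 0.2 V. KCL at the emitter: V_E/R_E = (V_BB−0.7−V_E)/R_B + (V_CC−0.2−V_E)/R_C, giving V_E = 0.768 V.
I_C = (V_CC − 0.2 − V_E)/R_C = (9.7 − 0.768)/1.2 = 7.44 mA.
Check: I_B = (8.6 − 0.768)/33 = 0.237 mA, and β·I_B = 23.7 mA > I_C, confirming saturation.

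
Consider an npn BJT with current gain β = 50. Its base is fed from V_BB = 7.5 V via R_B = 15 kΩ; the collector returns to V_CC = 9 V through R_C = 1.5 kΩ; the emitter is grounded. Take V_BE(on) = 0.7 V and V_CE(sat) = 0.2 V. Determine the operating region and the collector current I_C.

saturation; I_C ≈ 5.9 mA

Assume active: I_B = (7.5 − 0.7)/15 = 0.453 mA, giving I_C = β·I_B = 22.7 mA.
But then V_CE = 9 − 22.7×1.5 = -25 V < V_CE(sat) = 0.2 V — impossible in the active region.
So the transistor is saturated. With V_CE = 0.2 V, I_C = (V_CC − 0.2)/R_C = 8.8/1.5 = 5.87 mA.
Check: β·I_B = 22.7 mA > I_C = 5.87 mA, confirming saturation.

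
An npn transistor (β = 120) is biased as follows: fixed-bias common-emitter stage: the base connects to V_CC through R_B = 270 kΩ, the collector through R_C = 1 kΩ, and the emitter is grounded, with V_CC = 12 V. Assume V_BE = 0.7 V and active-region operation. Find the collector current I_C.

I_C ≈ 5 mA

Base loop: V_CC = I_B·R_B + V_BE, so I_B = (12 − 0.7)/270 kΩ = 0.0419 mA.
In the active region I_C = β·I_B = 120 × 0.0419 = 5.02 mA.
Collector loop: V_CE = V_CC − I_C·R_C = 12 − 5.02×1 = 6.98 V.
Since V_CE = 6.98 V > V_CE(sat) ≈ 0.2 V, the transistor is in the active region as assumed.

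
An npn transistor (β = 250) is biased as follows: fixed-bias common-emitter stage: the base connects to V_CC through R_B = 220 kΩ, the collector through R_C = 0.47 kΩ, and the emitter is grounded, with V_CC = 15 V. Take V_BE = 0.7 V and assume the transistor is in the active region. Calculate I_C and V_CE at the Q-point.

I_C ≈ 16 mA, V_CE ≈ 7.4 V

Base loop: V_CC = I_B·R_B + V_BE, so I_B = (15 − 0.7)/220 kΩ = 0.065 mA.
In the active region I_C = β·I_B = 250 × 0.065 = 16.2 mA.
Collector loop: V_CE = V_CC − I_C·R_C = 15 − 16.2×0.47 = 7.36 V.
Since V_CE = 7.36 V > V_CE(sat) ≈ 0.2 V, the transistor is in the active region as assumed.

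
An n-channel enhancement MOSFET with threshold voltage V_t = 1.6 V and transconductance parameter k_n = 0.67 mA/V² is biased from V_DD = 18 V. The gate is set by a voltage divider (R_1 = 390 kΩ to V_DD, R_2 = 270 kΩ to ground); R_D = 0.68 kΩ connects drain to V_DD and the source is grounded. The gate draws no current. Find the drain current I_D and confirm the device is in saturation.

I_D ≈ 11 mA

V_G = V_DD·R_2/(R_1+R_2) = 18×270/660 = 7.36 V. With the source grounded, V_GS = V_G = 7.36 V.
Assume saturation: I_D = (k_n/2)(V_GS − V_t)² = (0.67/2)×(7.36 − 1.6)² = 0.335×5.76² = 11.1 mA.
V_DS = V_DD − I_D·R_D = 18 − 11.1×0.68 = 10.4 V.
Saturation requires V_DS ≥ V_GS − V_t = 5.76 V; 10.4 ≥ 5.76 ✓.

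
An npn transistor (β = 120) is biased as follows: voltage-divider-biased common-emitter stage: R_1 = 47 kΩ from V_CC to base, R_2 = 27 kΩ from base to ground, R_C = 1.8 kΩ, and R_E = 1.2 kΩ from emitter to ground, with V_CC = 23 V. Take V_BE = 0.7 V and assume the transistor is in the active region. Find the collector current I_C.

Thevenize the base divider: V_Th = V_CC·R_2/(R_1+R_2) = 23×27/74 = 8.39 V, R_Th = R_1‖R_2 = 17.1 kΩ.
Base-emitter loop: V_Th = I_B·R_Th + V_BE + (β+1)I_B·R_E, so I_B = (8.39 − 0.7) / (17.1 + 121×1.2) = 0.0474 mA.
I_C = β·I_B = 120×0.0474 = 5.69 mA, and I_E = (β+1)I_B = 5.73 mA.
V_CE = V_CC − I_C·R_C − I_E·R_E = 23 − 5.69×1.8 − 5.73×1.2 = 5.89 V.
V_CE = 5.89 V > 0.2 V confirms active-region operation.

I_C ≈ 5.7 mA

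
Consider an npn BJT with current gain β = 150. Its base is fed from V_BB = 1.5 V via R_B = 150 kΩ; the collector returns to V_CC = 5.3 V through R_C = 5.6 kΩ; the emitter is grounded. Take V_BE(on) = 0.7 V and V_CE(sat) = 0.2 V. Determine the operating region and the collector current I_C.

Assume active. Base-emitter loop: I_B = (V_BB − V_BE)/R_B = (1.5 − 0.7)/150 = 0.00533 mA.
I_C = β·I_B = 150×0.00533 = 0.8 mA.
V_CE = V_CC − I_C·R_C = 5.3 − 0.8×5.6 = 0.82 V > V_CE(sat), so the active-region assumption holds.

active; I_C ≈ 0.8 mA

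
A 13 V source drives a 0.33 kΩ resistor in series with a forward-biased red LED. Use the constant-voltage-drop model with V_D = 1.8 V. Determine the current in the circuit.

I ≈ 34 mA

KVL around the loop: 13 = V_D + I·R = 1.8 + I × 0.33 kΩ.
So I = (13 − 1.8) / 0.33 kΩ = 11.2 / 0.33 = 33.9 mA.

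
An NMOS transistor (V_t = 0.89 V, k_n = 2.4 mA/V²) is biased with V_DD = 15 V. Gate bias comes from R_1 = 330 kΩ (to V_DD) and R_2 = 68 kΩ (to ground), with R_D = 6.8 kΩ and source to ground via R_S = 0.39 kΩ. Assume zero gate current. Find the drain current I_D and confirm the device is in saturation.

V_G = V_DD·R_2/(R_1+R_2) = 15×68/398 = 2.56 V.
Assume saturation: I_D = (k_n/2)(V_GS − V_t)² with V_GS = V_G − I_D·R_S = 2.56 − 0.39·I_D.
Substituting gives 0.183·I_D² − 2.57·I_D + 3.36 = 0, with roots I_D = 1.46 or 12.6 mA.
The root I_D = 12.6 mA gives V_GS = -2.35 V ≤ V_t, so take I_D = 1.46 mA.
Then V_GS = 1.99 V and V_DS = V_DD − I_D(R_D+R_S) = 15 − 1.46×7.19 = 4.5 V.
Saturation requires V_DS ≥ V_GS − V_t = 1.1 V; 4.5 ≥ 1.1 ✓.

I_D ≈ 1.5 mA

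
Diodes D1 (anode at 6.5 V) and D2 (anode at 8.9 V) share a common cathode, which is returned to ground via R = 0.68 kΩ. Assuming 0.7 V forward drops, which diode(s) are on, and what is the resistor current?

Assume both conduct. Then node N would need to be at both 6.5−0.7 = 5.8 V and 8.9−0.7 = 8.2 V, which is impossible.
Assume only D2 conducts: V_N = 8.9 − 0.7 = 8.2 V, so I_R = 8.2/0.68 = 12.1 mA.
Check D1: its anode-to-cathode voltage is 6.5 − 8.2 = -1.7 V < 0.7 V, so it is off. The assumption is consistent.

Only D2 conducts; I_R ≈ 12 mA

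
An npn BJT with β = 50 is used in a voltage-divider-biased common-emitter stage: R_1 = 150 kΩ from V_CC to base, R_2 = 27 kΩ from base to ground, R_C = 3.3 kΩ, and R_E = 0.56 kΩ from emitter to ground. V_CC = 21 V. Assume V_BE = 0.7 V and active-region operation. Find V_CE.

Thevenize the base divider: V_Th = V_CC·R_2/(R_1+R_2) = 21×27/177 = 3.2 V, R_Th = R_1‖R_2 = 22.9 kΩ.
Base-emitter loop: V_Th = I_B·R_Th + V_BE + (β+1)I_B·R_E, so I_B = (3.2 − 0.7) / (22.9 + 51×0.56) = 0.0487 mA.
I_C = β·I_B = 50×0.0487 = 2.43 mA, and I_E = (β+1)I_B = 2.48 mA.
V_CE = V_CC − I_C·R_C − I_E·R_E = 21 − 2.43×3.3 − 2.48×0.56 = 11.6 V.
V_CE = 11.6 V > 0.2 V confirms active-region operation.

V_CE ≈ 12 V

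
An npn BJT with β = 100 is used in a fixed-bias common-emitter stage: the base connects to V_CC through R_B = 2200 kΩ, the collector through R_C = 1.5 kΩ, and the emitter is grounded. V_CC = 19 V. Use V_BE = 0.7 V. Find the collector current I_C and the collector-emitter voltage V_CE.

I_C ≈ 0.83 mA, V_CE ≈ 18 V

Base loop: V_CC = I_B·R_B + V_BE, so I_B = (19 − 0.7)/2200 kΩ = 0.00832 mA.
In the active region I_C = β·I_B = 100 × 0.00832 = 0.832 mA.
Collector loop: V_CE = V_CC − I_C·R_C = 19 − 0.832×1.5 = 17.8 V.
Since V_CE = 17.8 V > V_CE(sat) ≈ 0.2 V, the transistor is in the active region as assumed.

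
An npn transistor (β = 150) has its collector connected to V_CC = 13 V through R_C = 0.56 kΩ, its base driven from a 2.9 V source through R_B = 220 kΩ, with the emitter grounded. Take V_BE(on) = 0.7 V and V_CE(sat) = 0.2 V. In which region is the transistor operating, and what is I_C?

Assume active. Base-emitter loop: I_B = (V_BB − V_BE)/R_B = (2.9 − 0.7)/220 = 0.01 mA.
I_C = β·I_B = 150×0.01 = 1.5 mA.
V_CE = V_CC − I_C·R_C = 13 − 1.5×0.56 = 12.2 V > V_CE(sat), so the active-region assumption holds.

active; I_C ≈ 1.5 mA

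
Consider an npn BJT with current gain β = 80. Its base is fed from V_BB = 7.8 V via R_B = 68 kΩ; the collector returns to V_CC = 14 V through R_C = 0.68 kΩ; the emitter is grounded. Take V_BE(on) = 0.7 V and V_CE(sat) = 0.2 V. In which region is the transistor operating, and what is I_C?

active; I_C ≈ 8.4 mA

Assume active. Base-emitter loop: I_B = (V_BB − V_BE)/R_B = (7.8 − 0.7)/68 = 0.104 mA.
I_C = β·I_B = 80×0.104 = 8.35 mA.
V_CE = V_CC − I_C·R_C = 14 − 8.35×0.68 = 8.32 V > V_CE(sat), so the active-region assumption holds.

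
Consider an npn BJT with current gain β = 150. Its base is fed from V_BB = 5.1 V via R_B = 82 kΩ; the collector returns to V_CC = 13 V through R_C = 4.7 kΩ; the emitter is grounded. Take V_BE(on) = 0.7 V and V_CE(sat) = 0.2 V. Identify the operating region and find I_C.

saturation; I_C ≈ 2.7 mA

Assume active: I_B = (5.1 − 0.7)/82 = 0.0537 mA, giving I_C = β·I_B = 8.05 mA.
But then V_CE = 13 − 8.05×4.7 = -24.8 V < V_CE(sat) = 0.2 V — impossible in the active region.
So the transistor is saturated. With V_CE = 0.2 V, I_C = (V_CC − 0.2)/R_C = 12.8/4.7 = 2.72 mA.
Check: β·I_B = 8.05 mA > I_C = 2.72 mA, confirming saturation.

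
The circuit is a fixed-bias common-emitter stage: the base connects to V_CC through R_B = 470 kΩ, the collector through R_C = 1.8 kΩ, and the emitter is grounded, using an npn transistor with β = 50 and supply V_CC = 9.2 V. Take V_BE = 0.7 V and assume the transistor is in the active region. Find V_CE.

Base loop: V_CC = I_B·R_B + V_BE, so I_B = (9.2 − 0.7)/470 kΩ = 0.0181 mA.
In the active region I_C = β·I_B = 50 × 0.0181 = 0.904 mA.
Collector loop: V_CE = V_CC − I_C·R_C = 9.2 − 0.904×1.8 = 7.57 V.
Since V_CE = 7.57 V > V_CE(sat) ≈ 0.2 V, the transistor is in the active region as assumed.

V_CE ≈ 7.6 V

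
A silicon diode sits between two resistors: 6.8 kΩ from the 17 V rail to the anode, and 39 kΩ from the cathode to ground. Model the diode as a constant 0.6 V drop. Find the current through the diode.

The two resistors are in series with the diode, so KVL gives 17 = I·6.8 + 0.6 + I·39.
I = (17 − 0.6) / (6.8 + 39) kΩ = 16.4 / 45.8 = 0.358 mA.

I ≈ 0.36 mA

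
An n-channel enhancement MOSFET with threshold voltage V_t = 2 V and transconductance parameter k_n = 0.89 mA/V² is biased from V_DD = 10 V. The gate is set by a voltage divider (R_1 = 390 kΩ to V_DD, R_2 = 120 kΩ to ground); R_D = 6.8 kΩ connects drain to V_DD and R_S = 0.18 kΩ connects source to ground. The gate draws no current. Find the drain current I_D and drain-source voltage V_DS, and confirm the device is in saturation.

I_D ≈ 0.053 mA, V_DS ≈ 9.6 V

V_G = V_DD·R_2/(R_1+R_2) = 10×120/510 = 2.35 V.
Assume saturation: I_D = (k_n/2)(V_GS − V_t)² with V_GS = V_G − I_D·R_S = 2.35 − 0.18·I_D.
Substituting gives 0.0144·I_D² − 1.06·I_D + 0.0554 = 0, with roots I_D = 0.0525 or 73.2 mA.
The root I_D = 73.2 mA gives V_GS = -10.8 V ≤ V_t, so take I_D = 0.0525 mA.
Then V_GS = 2.34 V and V_DS = V_DD − I_D(R_D+R_S) = 10 − 0.0525×6.98 = 9.63 V.
Saturation requires V_DS ≥ V_GS − V_t = 0.343 V; 9.63 ≥ 0.343 ✓.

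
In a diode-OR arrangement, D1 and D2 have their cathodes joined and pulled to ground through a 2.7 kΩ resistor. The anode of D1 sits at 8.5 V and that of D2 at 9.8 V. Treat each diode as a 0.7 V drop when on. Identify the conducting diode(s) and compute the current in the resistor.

Only D2 conducts; I_R ≈ 3.4 mA

Assume both conduct. Then node N would need to be at both 8.5−0.7 = 7.8 V and 9.8−0.7 = 9.1 V, which is impossible.
Assume only D2 conducts: V_N = 9.8 − 0.7 = 9.1 V, so I_R = 9.1/2.7 = 3.37 mA.
Check D1: its anode-to-cathode voltage is 8.5 − 9.1 = -0.6 V < 0.7 V, so it is off. The assumption is consistent.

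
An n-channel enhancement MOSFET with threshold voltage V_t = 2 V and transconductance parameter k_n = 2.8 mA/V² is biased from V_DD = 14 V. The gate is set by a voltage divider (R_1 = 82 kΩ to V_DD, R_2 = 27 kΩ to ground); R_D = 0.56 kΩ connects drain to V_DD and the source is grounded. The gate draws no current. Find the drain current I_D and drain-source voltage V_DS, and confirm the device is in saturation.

I_D ≈ 3 mA, V_DS ≈ 12 V

V_G = V_DD·R_2/(R_1+R_2) = 14×27/109 = 3.47 V. With the source grounded, V_GS = V_G = 3.47 V.
Assume saturation: I_D = (k_n/2)(V_GS − V_t)² = (2.8/2)×(3.47 − 2)² = 1.4×1.47² = 3.02 mA.
V_DS = V_DD − I_D·R_D = 14 − 3.02×0.56 = 12.3 V.
Saturation requires V_DS ≥ V_GS − V_t = 1.47 V; 12.3 ≥ 1.47 ✓.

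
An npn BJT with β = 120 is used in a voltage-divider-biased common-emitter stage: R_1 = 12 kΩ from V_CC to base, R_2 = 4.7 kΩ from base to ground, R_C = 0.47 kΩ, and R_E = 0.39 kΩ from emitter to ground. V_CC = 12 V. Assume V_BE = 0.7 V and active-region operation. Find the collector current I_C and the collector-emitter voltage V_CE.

Thevenize the base divider: V_Th = V_CC·R_2/(R_1+R_2) = 12×4.7/16.7 = 3.38 V, R_Th = R_1‖R_2 = 3.38 kΩ.
Base-emitter loop: V_Th = I_B·R_Th + V_BE + (β+1)I_B·R_E, so I_B = (3.38 − 0.7) / (3.38 + 121×0.39) = 0.0529 mA.
I_C = β·I_B = 120×0.0529 = 6.35 mA, and I_E = (β+1)I_B = 6.41 mA.
V_CE = V_CC − I_C·R_C − I_E·R_E = 12 − 6.35×0.47 − 6.41×0.39 = 6.52 V.
V_CE = 6.52 V > 0.2 V confirms active-region operation.

I_C ≈ 6.4 mA, V_CE ≈ 6.5 V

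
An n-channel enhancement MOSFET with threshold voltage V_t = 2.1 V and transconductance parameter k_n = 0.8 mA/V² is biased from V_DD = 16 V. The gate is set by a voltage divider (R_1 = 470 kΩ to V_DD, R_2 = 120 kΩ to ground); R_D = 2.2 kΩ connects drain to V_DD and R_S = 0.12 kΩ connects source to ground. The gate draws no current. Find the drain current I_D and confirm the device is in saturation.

I_D ≈ 0.48 mA

V_G = V_DD·R_2/(R_1+R_2) = 16×120/590 = 3.25 V.
Assume saturation: I_D = (k_n/2)(V_GS − V_t)² with V_GS = V_G − I_D·R_S = 3.25 − 0.12·I_D.
Substituting gives 0.00576·I_D² − 1.11·I_D + 0.533 = 0, with roots I_D = 0.481 or 192 mA.
The root I_D = 192 mA gives V_GS = -19.8 V ≤ V_t, so take I_D = 0.481 mA.
Then V_GS = 3.2 V and V_DS = V_DD − I_D(R_D+R_S) = 16 − 0.481×2.32 = 14.9 V.
Saturation requires V_DS ≥ V_GS − V_t = 1.1 V; 14.9 ≥ 1.1 ✓.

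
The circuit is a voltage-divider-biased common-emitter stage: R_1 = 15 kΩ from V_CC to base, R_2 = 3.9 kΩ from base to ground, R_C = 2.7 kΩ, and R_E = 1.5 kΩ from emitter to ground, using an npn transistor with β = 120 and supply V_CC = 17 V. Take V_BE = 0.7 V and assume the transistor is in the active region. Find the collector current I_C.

I_C ≈ 1.8 mA

Thevenize the base divider: V_Th = V_CC·R_2/(R_1+R_2) = 17×3.9/18.9 = 3.51 V, R_Th = R_1‖R_2 = 3.1 kΩ.
Base-emitter loop: V_Th = I_B·R_Th + V_BE + (β+1)I_B·R_E, so I_B = (3.51 − 0.7) / (3.1 + 121×1.5) = 0.0152 mA.
I_C = β·I_B = 120×0.0152 = 1.83 mA, and I_E = (β+1)I_B = 1.84 mA.
V_CE = V_CC − I_C·R_C − I_E·R_E = 17 − 1.83×2.7 − 1.84×1.5 = 9.31 V.
V_CE = 9.31 V > 0.2 V confirms active-region operation.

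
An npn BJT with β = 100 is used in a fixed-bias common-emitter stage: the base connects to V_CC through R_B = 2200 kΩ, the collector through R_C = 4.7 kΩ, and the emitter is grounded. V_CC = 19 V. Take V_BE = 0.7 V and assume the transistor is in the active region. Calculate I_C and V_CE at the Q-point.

Base loop: V_CC = I_B·R_B + V_BE, so I_B = (19 − 0.7)/2200 kΩ = 0.00832 mA.
In the active region I_C = β·I_B = 100 × 0.00832 = 0.832 mA.
Collector loop: V_CE = V_CC − I_C·R_C = 19 − 0.832×4.7 = 15.1 V.
Since V_CE = 15.1 V > V_CE(sat) ≈ 0.2 V, the transistor is in the active region as assumed.

I_C ≈ 0.83 mA, V_CE ≈ 15 V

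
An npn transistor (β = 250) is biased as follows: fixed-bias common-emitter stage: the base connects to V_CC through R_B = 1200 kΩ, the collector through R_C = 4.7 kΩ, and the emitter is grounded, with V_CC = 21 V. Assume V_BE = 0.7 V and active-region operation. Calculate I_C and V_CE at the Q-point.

Base loop: V_CC = I_B·R_B + V_BE, so I_B = (21 − 0.7)/1200 kΩ = 0.0169 mA.
In the active region I_C = β·I_B = 250 × 0.0169 = 4.23 mA.
Collector loop: V_CE = V_CC − I_C·R_C = 21 − 4.23×4.7 = 1.12 V.
Since V_CE = 1.12 V > V_CE(sat) ≈ 0.2 V, the transistor is in the active region as assumed.

I_C ≈ 4.2 mA, V_CE ≈ 1.1 V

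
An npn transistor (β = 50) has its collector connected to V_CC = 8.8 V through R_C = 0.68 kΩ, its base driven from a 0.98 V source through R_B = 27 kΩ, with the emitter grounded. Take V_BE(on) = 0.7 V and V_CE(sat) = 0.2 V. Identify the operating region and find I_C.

Assume active. Base-emitter loop: I_B = (V_BB − V_BE)/R_B = (0.98 − 0.7)/27 = 0.0104 mA.
I_C = β·I_B = 50×0.0104 = 0.519 mA.
V_CE = V_CC − I_C·R_C = 8.8 − 0.519×0.68 = 8.45 V > V_CE(sat), so the active-region assumption holds.

active; I_C ≈ 0.52 mA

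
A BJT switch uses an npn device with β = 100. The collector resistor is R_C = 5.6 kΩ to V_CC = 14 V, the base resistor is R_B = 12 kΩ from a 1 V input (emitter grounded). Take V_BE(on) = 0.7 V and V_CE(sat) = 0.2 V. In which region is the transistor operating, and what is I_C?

saturation; I_C ≈ 2.5 mA

Assume active: I_B = (1 − 0.7)/12 = 0.025 mA, giving I_C = β·I_B = 2.5 mA.
But then V_CE = 14 − 2.5×5.6 = -0.00000000000000178 V < V_CE(sat) = 0.2 V — impossible in the active region.
So the transistor is saturated. With V_CE = 0.2 V, I_C = (V_CC − 0.2)/R_C = 13.8/5.6 = 2.46 mA.
Check: β·I_B = 2.5 mA > I_C = 2.46 mA, confirming saturation.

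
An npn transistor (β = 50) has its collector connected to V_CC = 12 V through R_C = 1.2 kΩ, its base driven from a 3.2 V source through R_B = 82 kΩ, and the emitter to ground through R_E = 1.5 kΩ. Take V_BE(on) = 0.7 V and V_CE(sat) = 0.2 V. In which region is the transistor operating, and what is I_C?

Assume active. Base-emitter loop: I_B = (V_BB − V_BE)/(R_B + (β+1)R_E) = (3.2 − 0.7)/(82 + 51×1.5) = 0.0158 mA.
I_C = β·I_B = 50×0.0158 = 0.789 mA.
V_CE = V_CC − I_C·R_C − I_E·R_E = 12 − 0.789×1.2 − 0.804×1.5 = 9.85 V > V_CE(sat), so the active-region assumption holds.

active; I_C ≈ 0.79 mA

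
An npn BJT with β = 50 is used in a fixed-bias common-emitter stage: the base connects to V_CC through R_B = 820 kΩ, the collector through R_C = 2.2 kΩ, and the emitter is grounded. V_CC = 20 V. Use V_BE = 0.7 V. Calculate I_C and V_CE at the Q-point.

I_C ≈ 1.2 mA, V_CE ≈ 17 V

Base loop: V_CC = I_B·R_B + V_BE, so I_B = (20 − 0.7)/820 kΩ = 0.0235 mA.
In the active region I_C = β·I_B = 50 × 0.0235 = 1.18 mA.
Collector loop: V_CE = V_CC − I_C·R_C = 20 − 1.18×2.2 = 17.4 V.
Since V_CE = 17.4 V > V_CE(sat) ≈ 0.2 V, the transistor is in the active region as assumed.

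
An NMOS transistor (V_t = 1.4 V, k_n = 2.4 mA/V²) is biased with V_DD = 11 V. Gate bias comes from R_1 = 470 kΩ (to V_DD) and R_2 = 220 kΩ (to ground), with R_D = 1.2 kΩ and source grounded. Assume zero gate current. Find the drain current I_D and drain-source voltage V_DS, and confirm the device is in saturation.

V_G = V_DD·R_2/(R_1+R_2) = 11×220/690 = 3.51 V. With the source grounded, V_GS = V_G = 3.51 V.
Assume saturation: I_D = (k_n/2)(V_GS − V_t)² = (2.4/2)×(3.51 − 1.4)² = 1.2×2.11² = 5.33 mA.
V_DS = V_DD − I_D·R_D = 11 − 5.33×1.2 = 4.61 V.
Saturation requires V_DS ≥ V_GS − V_t = 2.11 V; 4.61 ≥ 2.11 ✓.

I_D ≈ 5.3 mA, V_DS ≈ 4.6 V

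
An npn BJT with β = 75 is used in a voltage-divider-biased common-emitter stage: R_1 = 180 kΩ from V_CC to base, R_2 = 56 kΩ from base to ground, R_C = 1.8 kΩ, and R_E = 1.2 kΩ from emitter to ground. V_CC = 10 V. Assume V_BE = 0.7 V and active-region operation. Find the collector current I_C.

I_C ≈ 0.94 mA

Thevenize the base divider: V_Th = V_CC·R_2/(R_1+R_2) = 10×56/236 = 2.37 V, R_Th = R_1‖R_2 = 42.7 kΩ.
Base-emitter loop: V_Th = I_B·R_Th + V_BE + (β+1)I_B·R_E, so I_B = (2.37 − 0.7) / (42.7 + 76×1.2) = 0.0125 mA.
I_C = β·I_B = 75×0.0125 = 0.937 mA, and I_E = (β+1)I_B = 0.949 mA.
V_CE = V_CC − I_C·R_C − I_E·R_E = 10 − 0.937×1.8 − 0.949×1.2 = 7.17 V.
V_CE = 7.17 V > 0.2 V confirms active-region operation.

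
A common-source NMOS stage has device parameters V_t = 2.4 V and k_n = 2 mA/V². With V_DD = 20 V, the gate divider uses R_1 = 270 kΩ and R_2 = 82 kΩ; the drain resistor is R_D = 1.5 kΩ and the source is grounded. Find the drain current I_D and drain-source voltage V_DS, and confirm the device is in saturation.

I_D ≈ 5.1 mA, V_DS ≈ 12 V

V_G = V_DD·R_2/(R_1+R_2) = 20×82/352 = 4.66 V. With the source grounded, V_GS = V_G = 4.66 V.
Assume saturation: I_D = (k_n/2)(V_GS − V_t)² = (2/2)×(4.66 − 2.4)² = 1×2.26² = 5.1 mA.
V_DS = V_DD − I_D·R_D = 20 − 5.1×1.5 = 12.3 V.
Saturation requires V_DS ≥ V_GS − V_t = 2.26 V; 12.3 ≥ 2.26 ✓.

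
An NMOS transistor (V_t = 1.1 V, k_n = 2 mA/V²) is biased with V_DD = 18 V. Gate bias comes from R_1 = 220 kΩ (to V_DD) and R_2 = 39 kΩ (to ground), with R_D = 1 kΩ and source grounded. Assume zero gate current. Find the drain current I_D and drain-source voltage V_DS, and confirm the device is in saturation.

I_D ≈ 2.6 mA, V_DS ≈ 15 V

V_G = V_DD·R_2/(R_1+R_2) = 18×39/259 = 2.71 V. With the source grounded, V_GS = V_G = 2.71 V.
Assume saturation: I_D = (k_n/2)(V_GS − V_t)² = (2/2)×(2.71 − 1.1)² = 1×1.61² = 2.59 mA.
V_DS = V_DD − I_D·R_D = 18 − 2.59×1 = 15.4 V.
Saturation requires V_DS ≥ V_GS − V_t = 1.61 V; 15.4 ≥ 1.61 ✓.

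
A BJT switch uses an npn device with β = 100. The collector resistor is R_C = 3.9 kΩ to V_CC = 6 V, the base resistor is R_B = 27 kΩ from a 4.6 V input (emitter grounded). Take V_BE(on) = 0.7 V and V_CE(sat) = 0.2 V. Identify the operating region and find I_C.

saturation; I_C ≈ 1.5 mA

Assume active: I_B = (4.6 − 0.7)/27 = 0.144 mA, giving I_C = β·I_B = 14.4 mA.
But then V_CE = 6 − 14.4×3.9 = -50.3 V < V_CE(sat) = 0.2 V — impossible in the active region.
So the transistor is saturated. With V_CE = 0.2 V, I_C = (V_CC − 0.2)/R_C = 5.8/3.9 = 1.49 mA.
Check: β·I_B = 14.4 mA > I_C = 1.49 mA, confirming saturation.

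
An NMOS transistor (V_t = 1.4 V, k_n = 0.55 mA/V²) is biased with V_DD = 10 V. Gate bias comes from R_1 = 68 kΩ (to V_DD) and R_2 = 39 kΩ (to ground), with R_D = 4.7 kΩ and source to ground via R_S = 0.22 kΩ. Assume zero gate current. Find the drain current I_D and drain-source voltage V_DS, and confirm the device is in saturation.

V_G = V_DD·R_2/(R_1+R_2) = 10×39/107 = 3.64 V.
Assume saturation: I_D = (k_n/2)(V_GS − V_t)² with V_GS = V_G − I_D·R_S = 3.64 − 0.22·I_D.
Substituting gives 0.0133·I_D² − 1.27·I_D + 1.39 = 0, with roots I_D = 1.1 or 94.4 mA.
The root I_D = 94.4 mA gives V_GS = -17.1 V ≤ V_t, so take I_D = 1.1 mA.
Then V_GS = 3.4 V and V_DS = V_DD − I_D(R_D+R_S) = 10 − 1.1×4.92 = 4.58 V.
Saturation requires V_DS ≥ V_GS − V_t = 2 V; 4.58 ≥ 2 ✓.

I_D ≈ 1.1 mA, V_DS ≈ 4.6 V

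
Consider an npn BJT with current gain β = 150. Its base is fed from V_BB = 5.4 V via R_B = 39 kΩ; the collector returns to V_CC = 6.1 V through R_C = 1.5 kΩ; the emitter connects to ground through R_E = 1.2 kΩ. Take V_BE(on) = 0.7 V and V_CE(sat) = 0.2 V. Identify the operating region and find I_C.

Assume active: I_B = (5.4 − 0.7)/(39 + 151×1.2) = 0.0213 mA, I_C = β·I_B = 3.2 mA.
Then V_CE = 6.1 − 3.2×1.5 − 3.22×1.2 = -2.57 V < 0.2 V — the active assumption fails.
Re-solve with V_CE = 0.2 V. KCL at the emitter: V_E/R_E = (V_BB−0.7−V_E)/R_B + (V_CC−0.2−V_E)/R_C, giving V_E = 2.66 V.
I_C = (V_CC − 0.2 − V_E)/R_C = (5.9 − 2.66)/1.5 = 2.16 mA.
Check: I_B = (4.7 − 2.66)/39 = 0.0524 mA, and β·I_B = 7.86 mA > I_C, confirming saturation.

saturation; I_C ≈ 2.2 mA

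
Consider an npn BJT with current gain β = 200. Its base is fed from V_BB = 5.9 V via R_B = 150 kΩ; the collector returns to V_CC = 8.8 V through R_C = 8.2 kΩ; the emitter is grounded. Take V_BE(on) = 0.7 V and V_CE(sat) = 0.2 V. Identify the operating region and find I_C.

saturation; I_C ≈ 1 mA

Assume active: I_B = (5.9 − 0.7)/150 = 0.0347 mA, giving I_C = β·I_B = 6.93 mA.
But then V_CE = 8.8 − 6.93×8.2 = -48.1 V < V_CE(sat) = 0.2 V — impossible in the active region.
So the transistor is saturated. With V_CE = 0.2 V, I_C = (V_CC − 0.2)/R_C = 8.6/8.2 = 1.05 mA.
Check: β·I_B = 6.93 mA > I_C = 1.05 mA, confirming saturation.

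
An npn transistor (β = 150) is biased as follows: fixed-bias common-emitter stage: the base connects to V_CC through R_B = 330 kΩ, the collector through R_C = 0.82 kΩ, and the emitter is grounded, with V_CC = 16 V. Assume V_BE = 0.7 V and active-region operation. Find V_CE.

V_CE ≈ 10 V

Base loop: V_CC = I_B·R_B + V_BE, so I_B = (16 − 0.7)/330 kΩ = 0.0464 mA.
In the active region I_C = β·I_B = 150 × 0.0464 = 6.95 mA.
Collector loop: V_CE = V_CC − I_C·R_C = 16 − 6.95×0.82 = 10.3 V.
Since V_CE = 10.3 V > V_CE(sat) ≈ 0.2 V, the transistor is in the active region as assumed.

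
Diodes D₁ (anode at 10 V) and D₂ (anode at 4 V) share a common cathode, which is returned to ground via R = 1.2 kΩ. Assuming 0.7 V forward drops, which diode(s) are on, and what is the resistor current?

Only D₁ conducts; I_R ≈ 7.8 mA

Assume both conduct. Then node N would need to be at both 10−0.7 = 9.3 V and 4−0.7 = 3.3 V, which is impossible.
Assume only D₁ conducts: V_N = 10 − 0.7 = 9.3 V, so I_R = 9.3/1.2 = 7.75 mA.
Check D₂: its anode-to-cathode voltage is 4 − 9.3 = -5.3 V < 0.7 V, so it is off. The assumption is consistent.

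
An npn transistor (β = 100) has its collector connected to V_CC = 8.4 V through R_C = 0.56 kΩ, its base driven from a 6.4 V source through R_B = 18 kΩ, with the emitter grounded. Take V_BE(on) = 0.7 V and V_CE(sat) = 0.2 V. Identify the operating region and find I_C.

Assume active: I_B = (6.4 − 0.7)/18 = 0.317 mA, giving I_C = β·I_B = 31.7 mA.
But then V_CE = 8.4 − 31.7×0.56 = -9.33 V < V_CE(sat) = 0.2 V — impossible in the active region.
So the transistor is saturated. With V_CE = 0.2 V, I_C = (V_CC − 0.2)/R_C = 8.2/0.56 = 14.6 mA.
Check: β·I_B = 31.7 mA > I_C = 14.6 mA, confirming saturation.

saturation; I_C ≈ 15 mA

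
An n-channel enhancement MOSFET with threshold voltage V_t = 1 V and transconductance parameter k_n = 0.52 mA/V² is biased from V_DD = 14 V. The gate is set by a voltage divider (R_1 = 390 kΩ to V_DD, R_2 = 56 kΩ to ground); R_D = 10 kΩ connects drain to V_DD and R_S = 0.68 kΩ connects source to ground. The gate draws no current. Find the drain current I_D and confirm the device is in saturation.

I_D ≈ 0.12 mA

V_G = V_DD·R_2/(R_1+R_2) = 14×56/446 = 1.76 V.
Assume saturation: I_D = (k_n/2)(V_GS − V_t)² with V_GS = V_G − I_D·R_S = 1.76 − 0.68·I_D.
Substituting gives 0.12·I_D² − 1.27·I_D + 0.149 = 0, with roots I_D = 0.119 or 10.4 mA.
The root I_D = 10.4 mA gives V_GS = -5.33 V ≤ V_t, so take I_D = 0.119 mA.
Then V_GS = 1.68 V and V_DS = V_DD − I_D(R_D+R_S) = 14 − 0.119×10.7 = 12.7 V.
Saturation requires V_DS ≥ V_GS − V_t = 0.677 V; 12.7 ≥ 0.677 ✓.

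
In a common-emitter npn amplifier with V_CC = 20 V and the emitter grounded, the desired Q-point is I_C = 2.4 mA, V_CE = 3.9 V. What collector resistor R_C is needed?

R_C ≈ 6.7 kΩ

Collector loop: V_CC = I_C·R_C + V_CE.
R_C = (V_CC − V_CE)/I_C = (20 − 3.9)/2.4 = 6.71 kΩ.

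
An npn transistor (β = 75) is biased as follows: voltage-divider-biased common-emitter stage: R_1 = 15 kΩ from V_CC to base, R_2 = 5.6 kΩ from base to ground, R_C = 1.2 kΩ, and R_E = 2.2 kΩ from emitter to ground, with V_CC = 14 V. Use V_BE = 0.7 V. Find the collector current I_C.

I_C ≈ 1.4 mA

Thevenize the base divider: V_Th = V_CC·R_2/(R_1+R_2) = 14×5.6/20.6 = 3.81 V, R_Th = R_1‖R_2 = 4.08 kΩ.
Base-emitter loop: V_Th = I_B·R_Th + V_BE + (β+1)I_B·R_E, so I_B = (3.81 − 0.7) / (4.08 + 76×2.2) = 0.0181 mA.
I_C = β·I_B = 75×0.0181 = 1.36 mA, and I_E = (β+1)I_B = 1.38 mA.
V_CE = V_CC − I_C·R_C − I_E·R_E = 14 − 1.36×1.2 − 1.38×2.2 = 9.34 V.
V_CE = 9.34 V > 0.2 V confirms active-region operation.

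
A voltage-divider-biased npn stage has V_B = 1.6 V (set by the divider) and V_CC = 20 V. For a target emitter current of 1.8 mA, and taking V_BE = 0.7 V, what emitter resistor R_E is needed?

V_E = V_B − V_BE = 1.6 − 0.7 = 0.9 V.
R_E = V_E / I_E = 0.9 / 1.8 = 0.5 kΩ.

R_E ≈ 0.5 kΩ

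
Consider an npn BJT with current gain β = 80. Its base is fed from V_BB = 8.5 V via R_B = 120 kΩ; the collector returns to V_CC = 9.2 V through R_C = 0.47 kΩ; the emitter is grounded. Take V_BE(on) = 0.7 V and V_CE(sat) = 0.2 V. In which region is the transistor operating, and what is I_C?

active; I_C ≈ 5.2 mA

Assume active. Base-emitter loop: I_B = (V_BB − V_BE)/R_B = (8.5 − 0.7)/120 = 0.065 mA.
I_C = β·I_B = 80×0.065 = 5.2 mA.
V_CE = V_CC − I_C·R_C = 9.2 − 5.2×0.47 = 6.76 V > V_CE(sat), so the active-region assumption holds.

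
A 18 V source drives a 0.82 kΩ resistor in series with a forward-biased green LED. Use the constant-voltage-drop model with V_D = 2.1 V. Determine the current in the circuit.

KVL around the loop: 18 = V_D + I·R = 2.1 + I × 0.82 kΩ.
So I = (18 − 2.1) / 0.82 kΩ = 15.9 / 0.82 = 19.4 mA.

I ≈ 19 mA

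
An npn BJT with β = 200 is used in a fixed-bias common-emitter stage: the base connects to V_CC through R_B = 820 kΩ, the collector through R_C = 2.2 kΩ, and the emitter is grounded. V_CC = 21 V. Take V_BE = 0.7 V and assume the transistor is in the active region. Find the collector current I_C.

Base loop: V_CC = I_B·R_B + V_BE, so I_B = (21 − 0.7)/820 kΩ = 0.0248 mA.
In the active region I_C = β·I_B = 200 × 0.0248 = 4.95 mA.
Collector loop: V_CE = V_CC − I_C·R_C = 21 − 4.95×2.2 = 10.1 V.
Since V_CE = 10.1 V > V_CE(sat) ≈ 0.2 V, the transistor is in the active region as assumed.

I_C ≈ 5 mA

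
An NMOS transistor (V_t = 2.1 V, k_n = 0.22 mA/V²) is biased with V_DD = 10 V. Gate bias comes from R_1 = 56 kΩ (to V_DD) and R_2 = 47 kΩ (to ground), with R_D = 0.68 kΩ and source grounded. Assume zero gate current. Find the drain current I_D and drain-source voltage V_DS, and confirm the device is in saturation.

I_D ≈ 0.67 mA, V_DS ≈ 9.5 V

V_G = V_DD·R_2/(R_1+R_2) = 10×47/103 = 4.56 V. With the source grounded, V_GS = V_G = 4.56 V.
Assume saturation: I_D = (k_n/2)(V_GS − V_t)² = (0.22/2)×(4.56 − 2.1)² = 0.11×2.46² = 0.667 mA.
V_DS = V_DD − I_D·R_D = 10 − 0.667×0.68 = 9.55 V.
Saturation requires V_DS ≥ V_GS − V_t = 2.46 V; 9.55 ≥ 2.46 ✓.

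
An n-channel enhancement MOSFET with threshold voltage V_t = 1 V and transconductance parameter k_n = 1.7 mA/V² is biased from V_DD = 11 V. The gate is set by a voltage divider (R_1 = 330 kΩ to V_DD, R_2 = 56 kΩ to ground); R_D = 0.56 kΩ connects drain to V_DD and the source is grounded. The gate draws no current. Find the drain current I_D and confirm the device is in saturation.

I_D ≈ 0.3 mA

V_G = V_DD·R_2/(R_1+R_2) = 11×56/386 = 1.6 V. With the source grounded, V_GS = V_G = 1.6 V.
Assume saturation: I_D = (k_n/2)(V_GS − V_t)² = (1.7/2)×(1.6 − 1)² = 0.85×0.596² = 0.302 mA.
V_DS = V_DD − I_D·R_D = 11 − 0.302×0.56 = 10.8 V.
Saturation requires V_DS ≥ V_GS − V_t = 0.596 V; 10.8 ≥ 0.596 ✓.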